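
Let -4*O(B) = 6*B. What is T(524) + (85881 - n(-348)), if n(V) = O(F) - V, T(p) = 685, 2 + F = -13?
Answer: 172391/2 ≈ 86196.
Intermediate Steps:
F = -15 (F = -2 - 13 = -15)
O(B) = -3*B/2
n(V) = 45/2 - V (n(V) = -3/2*(-15) - V = 45/2 - V)
T(524) + (85881 - n(-348)) = 685 + (85881 - (45/2 - 1*(-348))) = 685 + (85881 - (45/2 + 348)) = 685 + (85881 - 1*741/2) = 685 + (85881 - 741/2) = 685 + 171021/2 = 172391/2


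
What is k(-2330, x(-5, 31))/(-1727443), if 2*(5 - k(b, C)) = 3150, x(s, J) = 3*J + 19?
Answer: 1570/1727443 ≈ 0.00090886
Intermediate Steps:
x(s, J) = 19 + 3*J
k(b, C) = -1570 (k(b, C) = 5 - ½*3150 = 5 - 1575 = -1570)
k(-2330, x(-5, 31))/(-1727443) = -1570/(-1727443) = -1570*(-1/1727443) = 1570/1727443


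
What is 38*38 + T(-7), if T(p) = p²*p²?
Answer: 3845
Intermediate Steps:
T(p) = p⁴
38*38 + T(-7) = 38*38 + (-7)⁴ = 1444 + 2401 = 3845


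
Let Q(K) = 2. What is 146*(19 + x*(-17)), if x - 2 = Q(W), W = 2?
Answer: -7154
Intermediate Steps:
x = 4 (x = 2 + 2 = 4)
146*(19 + x*(-17)) = 146*(19 + 4*(-17)) = 146*(19 - 68) = 146*(-49) = -7154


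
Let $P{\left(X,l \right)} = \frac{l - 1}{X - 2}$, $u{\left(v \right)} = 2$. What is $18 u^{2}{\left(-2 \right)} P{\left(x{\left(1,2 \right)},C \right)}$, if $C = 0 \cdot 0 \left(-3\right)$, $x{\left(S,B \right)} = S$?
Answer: $72$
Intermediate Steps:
$C = 0$ ($C = 0 \left(-3\right) = 0$)
$P{\left(X,l \right)} = \frac{-1 + l}{-2 + X}$
$18 u^{2}{\left(-2 \right)} P{\left(x{\left(1,2 \right)},C \right)} = 18 \cdot 2^{2} \frac{-1 + 0}{-2 + 1} = 18 \cdot 4 \frac{1}{-1} \left(-1\right) = 72 \left(\left(-1\right) \left(-1\right)\right) = 72 \cdot 1 = 72$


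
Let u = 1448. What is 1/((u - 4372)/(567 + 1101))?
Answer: -417/731 ≈ -0.57045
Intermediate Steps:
1/((u - 4372)/(567 + 1101)) = 1/((1448 - 4372)/(567 + 1101)) = 1/(-2924/1668) = 1/(-2924*1/1668) = 1/(-731/417) = -417/731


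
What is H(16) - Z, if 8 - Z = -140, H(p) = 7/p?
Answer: -2361/16 ≈ -147.56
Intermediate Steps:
Z = 148 (Z = 8 - 1*(-140) = 8 + 140 = 148)
H(16) - Z = 7/16 - 1*148 = 7*(1/16) - 148 = 7/16 - 148 = -2361/16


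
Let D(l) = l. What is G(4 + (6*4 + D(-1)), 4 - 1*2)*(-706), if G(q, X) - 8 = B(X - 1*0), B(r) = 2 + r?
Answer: -8472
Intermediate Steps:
G(q, X) = 10 + X (G(q, X) = 8 + (2 + (X - 1*0)) = 8 + (2 + (X + 0)) = 8 + (2 + X) = 10 + X)
G(4 + (6*4 + D(-1)), 4 - 1*2)*(-706) = (10 + (4 - 1*2))*(-706) = (10 + (4 - 2))*(-706) = (10 + 2)*(-706) = 12*(-706) = -8472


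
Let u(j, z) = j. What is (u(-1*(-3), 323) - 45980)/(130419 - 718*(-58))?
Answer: -1999/7481 ≈ -0.26721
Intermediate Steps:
(u(-1*(-3), 323) - 45980)/(130419 - 718*(-58)) = (-1*(-3) - 45980)/(130419 - 718*(-58)) = (3 - 45980)/(130419 + 41644) = -45977/172063 = -45977*1/172063 = -1999/7481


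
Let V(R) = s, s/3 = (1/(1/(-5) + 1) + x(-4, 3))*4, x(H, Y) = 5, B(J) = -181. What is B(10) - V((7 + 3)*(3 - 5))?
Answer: -256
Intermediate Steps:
s = 75 (s = 3*((1/(1/(-5) + 1) + 5)*4) = 3*((1/(-1/5 + 1) + 5)*4) = 3*((1/(4/5) + 5)*4) = 3*((5/4 + 5)*4) = 3*((25/4)*4) = 3*25 = 75)
V(R) = 75
B(10) - V((7 + 3)*(3 - 5)) = -181 - 1*75 = -181 - 75 = -256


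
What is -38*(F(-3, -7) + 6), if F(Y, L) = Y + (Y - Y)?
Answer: -114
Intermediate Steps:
F(Y, L) = Y (F(Y, L) = Y + 0 = Y)
-38*(F(-3, -7) + 6) = -38*(-3 + 6) = -38*3 = -114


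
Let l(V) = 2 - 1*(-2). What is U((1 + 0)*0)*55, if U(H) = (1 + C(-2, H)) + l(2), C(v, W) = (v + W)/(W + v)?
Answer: 330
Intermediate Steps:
l(V) = 4 (l(V) = 2 + 2 = 4)
C(v, W) = 1 (C(v, W) = (W + v)/(W + v) = 1)
U(H) = 6 (U(H) = (1 + 1) + 4 = 2 + 4 = 6)
U((1 + 0)*0)*55 = 6*55 = 330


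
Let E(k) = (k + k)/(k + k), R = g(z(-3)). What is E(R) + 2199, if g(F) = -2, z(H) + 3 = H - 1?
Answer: 2200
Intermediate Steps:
z(H) = -4 + H (z(H) = -3 + (H - 1) = -3 + (-1 + H) = -4 + H)
R = -2
E(k) = 1 (E(k) = (2*k)/((2*k)) = (2*k)*(1/(2*k)) = 1)
E(R) + 2199 = 1 + 2199 = 2200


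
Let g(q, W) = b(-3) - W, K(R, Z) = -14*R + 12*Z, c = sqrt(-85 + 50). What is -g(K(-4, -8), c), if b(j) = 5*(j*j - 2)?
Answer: -35 + I*sqrt(35) ≈ -35.0 + 5.9161*I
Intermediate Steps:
c = I*sqrt(35) (c = sqrt(-35) = I*sqrt(35) ≈ 5.9161*I)
b(j) = -10 + 5*j**2 (b(j) = 5*(j**2 - 2) = 5*(-2 + j**2) = -10 + 5*j**2)
g(q, W) = 35 - W (g(q, W) = (-10 + 5*(-3)**2) - W = (-10 + 5*9) - W = (-10 + 45) - W = 35 - W)
-g(K(-4, -8), c) = -(35 - I*sqrt(35)) = -35 + I*sqrt(35)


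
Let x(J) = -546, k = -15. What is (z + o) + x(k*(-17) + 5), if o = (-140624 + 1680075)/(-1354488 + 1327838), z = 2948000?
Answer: 78548109649/26650 ≈ 2.9474e+6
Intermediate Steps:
o = -1539451/26650 (o = 1539451/(-26650) = 1539451*(-1/26650) = -1539451/26650 ≈ -57.766)
(z + o) + x(k*(-17) + 5) = (2948000 - 1539451/26650) - 546 = 78562660549/26650 - 546 = 78548109649/26650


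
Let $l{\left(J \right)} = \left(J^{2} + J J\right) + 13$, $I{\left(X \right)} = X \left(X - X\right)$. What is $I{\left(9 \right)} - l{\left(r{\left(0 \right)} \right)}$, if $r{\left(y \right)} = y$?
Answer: $-13$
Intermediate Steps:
$I{\left(X \right)} = 0$ ($I{\left(X \right)} = X 0 = 0$)
$l{\left(J \right)} = 13 + 2 J^{2}$ ($l{\left(J \right)} = \left(J^{2} + J^{2}\right) + 13 = 2 J^{2} + 13 = 13 + 2 J^{2}$)
$I{\left(9 \right)} - l{\left(r{\left(0 \right)} \right)} = 0 - \left(13 + 2 \cdot 0^{2}\right) = 0 - \left(13 + 2 \cdot 0\right) = 0 - \left(13 + 0\right) = 0 - 13 = -13$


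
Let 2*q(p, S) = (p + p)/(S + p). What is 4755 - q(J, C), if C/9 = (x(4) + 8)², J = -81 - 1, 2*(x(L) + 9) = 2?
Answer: 4754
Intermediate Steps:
x(L) = -8 (x(L) = -9 + (½)*2 = -9 + 1 = -8)
J = -82
C = 0 (C = 9*(-8 + 8)² = 9*0² = 9*0 = 0)
q(p, S) = p/(S + p) (q(p, S) = ((p + p)/(S + p))/2 = ((2*p)/(S + p))/2 = (2*p/(S + p))/2 = p/(S + p))
4755 - q(J, C) = 4755 - (-82)/(0 - 82) = 4755 - (-82)/(-82) = 4755 - (-82)*(-1)/82 = 4755 - 1*1 = 4755 - 1 = 4754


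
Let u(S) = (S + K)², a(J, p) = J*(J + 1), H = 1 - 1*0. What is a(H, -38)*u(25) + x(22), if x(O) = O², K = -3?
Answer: 1452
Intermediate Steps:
H = 1 (H = 1 + 0 = 1)
a(J, p) = J*(1 + J)
u(S) = (-3 + S)² (u(S) = (S - 3)² = (-3 + S)²)
a(H, -38)*u(25) + x(22) = (1*(1 + 1))*(-3 + 25)² + 22² = (1*2)*22² + 484 = 2*484 + 484 = 968 + 484 = 1452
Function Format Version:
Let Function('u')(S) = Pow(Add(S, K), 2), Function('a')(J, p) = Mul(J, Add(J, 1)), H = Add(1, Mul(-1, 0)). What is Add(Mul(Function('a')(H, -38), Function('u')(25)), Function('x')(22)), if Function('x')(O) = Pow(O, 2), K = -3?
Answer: 1452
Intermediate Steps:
H = 1 (H = Add(1, 0) = 1)
Function('a')(J, p) = Mul(J, Add(1, J))
Function('u')(S) = Pow(Add(-3, S), 2) (Function('u')(S) = Pow(Add(S, -3), 2) = Pow(Add(-3, S), 2))
Add(Mul(Function('a')(H, -38), Function('u')(25)), Function('x')(22)) = Add(Mul(Mul(1, Add(1, 1)), Pow(Add(-3, 25), 2)), Pow(22, 2)) = Add(Mul(Mul(1, 2), Pow(22, 2)), 484) = Add(Mul(2, 484), 484) = Add(968, 484) = 1452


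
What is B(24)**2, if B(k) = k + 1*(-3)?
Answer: 441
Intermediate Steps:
B(k) = -3 + k (B(k) = k - 3 = -3 + k)
B(24)**2 = (-3 + 24)**2 = 21**2 = 441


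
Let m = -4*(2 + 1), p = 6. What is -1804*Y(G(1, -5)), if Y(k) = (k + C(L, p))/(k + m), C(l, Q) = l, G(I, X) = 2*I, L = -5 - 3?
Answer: -5412/5 ≈ -1082.4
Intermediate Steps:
L = -8
m = -12 (m = -4*3 = -12)
Y(k) = (-8 + k)/(-12 + k) (Y(k) = (k - 8)/(k - 12) = (-8 + k)/(-12 + k))
-1804*Y(G(1, -5)) = -1804*(-8 + 2*1)/(-12 + 2*1) = -1804*(-8 + 2)/(-12 + 2) = -1804*(-6)/(-10) = -(-902)*(-6)/5 = -1804*⅗ = -5412/5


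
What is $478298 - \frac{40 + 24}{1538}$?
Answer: $\frac{367811130}{769} \approx 4.783 \cdot 10^{5}$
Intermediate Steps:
$478298 - \frac{40 + 24}{1538} = 478298 - 64 \cdot \frac{1}{1538} = 478298 - \frac{32}{769} = \frac{367811130}{769}$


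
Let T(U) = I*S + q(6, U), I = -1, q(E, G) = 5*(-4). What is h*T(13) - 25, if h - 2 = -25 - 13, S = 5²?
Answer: 1595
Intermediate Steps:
q(E, G) = -20
S = 25
T(U) = -45 (T(U) = -1*25 - 20 = -25 - 20 = -45)
h = -36 (h = 2 + (-25 - 13) = 2 - 38 = -36)
h*T(13) - 25 = -36*(-45) - 25 = 1620 - 25 = 1595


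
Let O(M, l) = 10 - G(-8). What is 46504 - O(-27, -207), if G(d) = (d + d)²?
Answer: 46750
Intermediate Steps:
G(d) = 4*d² (G(d) = (2*d)² = 4*d²)
O(M, l) = -246 (O(M, l) = 10 - 4*(-8)² = 10 - 4*64 = 10 - 1*256 = 10 - 256 = -246)
46504 - O(-27, -207) = 46504 - 1*(-246) = 46504 + 246 = 46750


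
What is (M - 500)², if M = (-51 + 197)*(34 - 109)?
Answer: 131102500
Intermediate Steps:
M = -10950 (M = 146*(-75) = -10950)
(M - 500)² = (-10950 - 500)² = (-11450)² = 131102500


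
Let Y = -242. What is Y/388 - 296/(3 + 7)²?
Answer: -17381/4850 ≈ -3.5837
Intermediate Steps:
Y/388 - 296/(3 + 7)² = -242/388 - 296/(3 + 7)² = -242*1/388 - 296/(10²) = -121/194 - 296/100 = -121/194 - 296*1/100 = -121/194 - 74/25 = -17381/4850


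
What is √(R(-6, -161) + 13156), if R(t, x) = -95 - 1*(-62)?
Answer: √13123 ≈ 114.56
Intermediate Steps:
R(t, x) = -33 (R(t, x) = -95 + 62 = -33)
√(R(-6, -161) + 13156) = √(-33 + 13156) = √13123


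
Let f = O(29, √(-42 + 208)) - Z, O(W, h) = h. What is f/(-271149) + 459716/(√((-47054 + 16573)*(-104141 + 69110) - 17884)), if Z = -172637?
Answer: -172637/271149 - √166/271149 + 459716*√1067762027/1067762027 ≈ 13.432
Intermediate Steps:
f = 172637 + √166 (f = √(-42 + 208) - 1*(-172637) = √166 + 172637 = 172637 + √166 ≈ 1.7265e+5)
f/(-271149) + 459716/(√((-47054 + 16573)*(-104141 + 69110) - 17884)) = (172637 + √166)/(-271149) + 459716/(√((-47054 + 16573)*(-104141 + 69110) - 17884)) = (172637 + √166)*(-1/271149) + 459716/(√(-30481*(-35031) - 17884)) = (-172637/271149 - √166/271149) + 459716/(√(1067779911 - 17884)) = (-172637/271149 - √166/271149) + 459716/(√1067762027) = (-172637/271149 - √166/271149) + 459716*(√1067762027/1067762027) = (-172637/271149 - √166/271149) + 459716*√1067762027/1067762027 = -172637/271149 - √166/271149 + 459716*√1067762027/1067762027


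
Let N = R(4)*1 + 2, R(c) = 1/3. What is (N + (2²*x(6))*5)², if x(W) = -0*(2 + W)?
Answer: 49/9 ≈ 5.4444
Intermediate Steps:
x(W) = 0 (x(W) = -1*0 = 0)
R(c) = ⅓
N = 7/3 (N = (⅓)*1 + 2 = ⅓ + 2 = 7/3 ≈ 2.3333)
(N + (2²*x(6))*5)² = (7/3 + (2²*0)*5)² = (7/3 + (4*0)*5)² = (7/3 + 0*5)² = (7/3 + 0)² = (7/3)² = 49/9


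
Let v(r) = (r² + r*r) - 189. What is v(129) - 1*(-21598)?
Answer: 54691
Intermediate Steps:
v(r) = -189 + 2*r² (v(r) = (r² + r²) - 189 = 2*r² - 189 = -189 + 2*r²)
v(129) - 1*(-21598) = (-189 + 2*129²) - 1*(-21598) = (-189 + 2*16641) + 21598 = (-189 + 33282) + 21598 = 33093 + 21598 = 54691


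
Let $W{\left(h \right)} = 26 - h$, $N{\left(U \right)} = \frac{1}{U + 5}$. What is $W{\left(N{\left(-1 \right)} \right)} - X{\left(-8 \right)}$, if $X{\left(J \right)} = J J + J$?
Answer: $- \frac{121}{4} \approx -30.25$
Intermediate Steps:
$N{\left(U \right)} = \frac{1}{5 + U}$
$X{\left(J \right)} = J + J^{2}$ ($X{\left(J \right)} = J^{2} + J = J + J^{2}$)
$W{\left(N{\left(-1 \right)} \right)} - X{\left(-8 \right)} = \left(26 - \frac{1}{5 - 1}\right) - - 8 \left(1 - 8\right) = \left(26 - \frac{1}{4}\right) - \left(-8\right) \left(-7\right) = \left(26 - \frac{1}{4}\right) - 56 = \frac{103}{4} - 56 = - \frac{121}{4}$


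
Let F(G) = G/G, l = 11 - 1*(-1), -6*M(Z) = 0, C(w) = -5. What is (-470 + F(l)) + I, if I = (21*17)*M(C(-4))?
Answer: -469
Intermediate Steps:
M(Z) = 0 (M(Z) = -⅙*0 = 0)
l = 12 (l = 11 + 1 = 12)
F(G) = 1
I = 0 (I = (21*17)*0 = 357*0 = 0)
(-470 + F(l)) + I = (-470 + 1) + 0 = -469 + 0 = -469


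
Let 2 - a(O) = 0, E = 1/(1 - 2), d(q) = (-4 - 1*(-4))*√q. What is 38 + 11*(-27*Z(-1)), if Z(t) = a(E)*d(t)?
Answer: 38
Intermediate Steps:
d(q) = 0 (d(q) = (-4 + 4)*√q = 0*√q = 0)
E = -1 (E = 1/(-1) = -1)
a(O) = 2 (a(O) = 2 - 1*0 = 2 + 0 = 2)
Z(t) = 0 (Z(t) = 2*0 = 0)
38 + 11*(-27*Z(-1)) = 38 + 11*(-27*0) = 38 + 11*0 = 38 + 0 = 38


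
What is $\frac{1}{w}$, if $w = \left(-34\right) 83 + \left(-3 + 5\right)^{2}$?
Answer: $- \frac{1}{2818} \approx -0.00035486$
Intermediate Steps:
$w = -2818$ ($w = -2822 + 2^{2} = -2822 + 4 = -2818$)
$\frac{1}{w} = \frac{1}{-2818} = - \frac{1}{2818}$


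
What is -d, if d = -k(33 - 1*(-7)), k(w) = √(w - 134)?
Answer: I*√94 ≈ 9.6954*I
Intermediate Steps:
k(w) = √(-134 + w)
d = -I*√94 (d = -√(-134 + (33 - 1*(-7))) = -√(-134 + (33 + 7)) = -√(-134 + 40) = -√(-94) = -I*√94 ≈ -9.6954*I)
-d = -(-1)*I*√94 = I*√94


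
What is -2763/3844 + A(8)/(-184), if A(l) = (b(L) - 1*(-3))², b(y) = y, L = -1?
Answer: -65471/88412 ≈ -0.74052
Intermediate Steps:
A(l) = 4 (A(l) = (-1 - 1*(-3))² = (-1 + 3)² = 2² = 4)
-2763/3844 + A(8)/(-184) = -2763/3844 + 4/(-184) = -2763*1/3844 + 4*(-1/184) = -2763/3844 - 1/46 = -65471/88412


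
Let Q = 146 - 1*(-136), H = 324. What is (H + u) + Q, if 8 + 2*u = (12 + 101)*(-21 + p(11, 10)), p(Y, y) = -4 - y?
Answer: -2751/2 ≈ -1375.5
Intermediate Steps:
u = -3963/2 (u = -4 + ((12 + 101)*(-21 + (-4 - 1*10)))/2 = -4 + (113*(-21 + (-4 - 10)))/2 = -4 + (113*(-21 - 14))/2 = -4 + (113*(-35))/2 = -4 + (½)*(-3955) = -4 - 3955/2 = -3963/2 ≈ -1981.5)
Q = 282 (Q = 146 + 136 = 282)
(H + u) + Q = (324 - 3963/2) + 282 = -3315/2 + 282 = -2751/2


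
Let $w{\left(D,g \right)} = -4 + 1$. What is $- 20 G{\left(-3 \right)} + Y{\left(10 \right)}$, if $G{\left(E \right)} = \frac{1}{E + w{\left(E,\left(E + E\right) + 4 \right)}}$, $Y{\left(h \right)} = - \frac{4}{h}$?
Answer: $\frac{44}{15} \approx 2.9333$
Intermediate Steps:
$w{\left(D,g \right)} = -3$
$G{\left(E \right)} = \frac{1}{-3 + E}$ ($G{\left(E \right)} = \frac{1}{E - 3} = \frac{1}{-3 + E}$)
$- 20 G{\left(-3 \right)} + Y{\left(10 \right)} = - \frac{20}{-3 - 3} - \frac{4}{10} = - \frac{20}{-6} - \frac{2}{5} = \left(-20\right) \left(- \frac{1}{6}\right) - \frac{2}{5} = \frac{10}{3} - \frac{2}{5} = \frac{44}{15}$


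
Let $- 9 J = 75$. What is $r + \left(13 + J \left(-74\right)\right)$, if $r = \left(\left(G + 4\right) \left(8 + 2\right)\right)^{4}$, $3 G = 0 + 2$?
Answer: $\frac{384211003}{81} \approx 4.7433 \cdot 10^{6}$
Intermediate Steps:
$G = \frac{2}{3}$ ($G = \frac{0 + 2}{3} = \frac{1}{3} \cdot 2 = \frac{2}{3} \approx 0.66667$)
$J = - \frac{25}{3}$ ($J = \left(- \frac{1}{9}\right) 75 = - \frac{25}{3} \approx -8.3333$)
$r = \frac{384160000}{81}$ ($r = \left(\left(\frac{2}{3} + 4\right) \left(8 + 2\right)\right)^{4} = \left(\frac{14}{3} \cdot 10\right)^{4} = \left(\frac{140}{3}\right)^{4} = \frac{384160000}{81} \approx 4.7427 \cdot 10^{6}$)
$r + \left(13 + J \left(-74\right)\right) = \frac{384160000}{81} + \left(13 - - \frac{1850}{3}\right) = \frac{384160000}{81} + \left(13 + \frac{1850}{3}\right) = \frac{384160000}{81} + \frac{1889}{3} = \frac{384211003}{81}$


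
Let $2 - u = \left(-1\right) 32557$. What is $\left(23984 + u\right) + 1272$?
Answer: $57815$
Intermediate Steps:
$u = 32559$ ($u = 2 - \left(-1\right) 32557 = 2 - -32557 = 2 + 32557 = 32559$)
$\left(23984 + u\right) + 1272 = \left(23984 + 32559\right) + 1272 = 56543 + 1272 = 57815$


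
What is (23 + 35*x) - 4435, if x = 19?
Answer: -3747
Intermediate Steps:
(23 + 35*x) - 4435 = (23 + 35*19) - 4435 = (23 + 665) - 4435 = 688 - 4435 = -3747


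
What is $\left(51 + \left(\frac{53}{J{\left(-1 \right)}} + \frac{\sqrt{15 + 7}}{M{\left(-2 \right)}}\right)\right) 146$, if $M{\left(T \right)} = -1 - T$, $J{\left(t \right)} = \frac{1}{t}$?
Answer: $-292 + 146 \sqrt{22} \approx 392.8$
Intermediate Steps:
$\left(51 + \left(\frac{53}{J{\left(-1 \right)}} + \frac{\sqrt{15 + 7}}{M{\left(-2 \right)}}\right)\right) 146 = \left(51 + \left(\frac{53}{\frac{1}{-1}} + \frac{\sqrt{15 + 7}}{-1 - -2}\right)\right) 146 = \left(51 + \left(\frac{53}{-1} + \frac{\sqrt{22}}{-1 + 2}\right)\right) 146 = \left(51 + \left(53 \left(-1\right) + \frac{\sqrt{22}}{1}\right)\right) 146 = \left(51 - \left(53 - \sqrt{22} \cdot 1\right)\right) 146 = \left(51 - \left(53 - \sqrt{22}\right)\right) 146 = \left(-2 + \sqrt{22}\right) 146 = -292 + 146 \sqrt{22}$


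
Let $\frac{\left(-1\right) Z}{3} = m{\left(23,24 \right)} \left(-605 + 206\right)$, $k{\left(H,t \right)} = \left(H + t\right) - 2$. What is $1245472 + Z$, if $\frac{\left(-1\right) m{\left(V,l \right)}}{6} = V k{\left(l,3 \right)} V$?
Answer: $-93736478$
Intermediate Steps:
$k{\left(H,t \right)} = -2 + H + t$
$m{\left(V,l \right)} = - 6 V^{2} \left(1 + l\right)$ ($m{\left(V,l \right)} = - 6 V \left(-2 + l + 3\right) V = - 6 V \left(1 + l\right) V = - 6 V^{2} \left(1 + l\right)$)
$Z = -94981950$ ($Z = - 3 \cdot 6 \cdot 23^{2} \left(-1 - 24\right) \left(-605 + 206\right) = - 3 \cdot 6 \cdot 529 \left(-1 - 24\right) \left(-399\right) = - 3 \cdot 6 \cdot 529 \left(-25\right) \left(-399\right) = - 3 \left(\left(-79350\right) \left(-399\right)\right) = \left(-3\right) 31660650 = -94981950$)
$1245472 + Z = 1245472 - 94981950 = -93736478$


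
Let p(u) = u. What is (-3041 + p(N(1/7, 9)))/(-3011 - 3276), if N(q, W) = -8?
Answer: 3049/6287 ≈ 0.48497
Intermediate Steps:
(-3041 + p(N(1/7, 9)))/(-3011 - 3276) = (-3041 - 8)/(-3011 - 3276) = -3049/(-6287) = -3049*(-1/6287) = 3049/6287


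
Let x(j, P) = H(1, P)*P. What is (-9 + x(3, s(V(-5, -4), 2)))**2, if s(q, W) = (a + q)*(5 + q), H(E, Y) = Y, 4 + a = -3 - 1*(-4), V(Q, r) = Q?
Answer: 81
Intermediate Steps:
a = -3 (a = -4 + (-3 - 1*(-4)) = -4 + (-3 + 4) = -4 + 1 = -3)
s(q, W) = (-3 + q)*(5 + q)
x(j, P) = P**2 (x(j, P) = P*P = P**2)
(-9 + x(3, s(V(-5, -4), 2)))**2 = (-9 + (-15 + (-5)**2 + 2*(-5))**2)**2 = (-9 + (-15 + 25 - 10)**2)**2 = (-9 + 0**2)**2 = (-9 + 0)**2 = (-9)**2 = 81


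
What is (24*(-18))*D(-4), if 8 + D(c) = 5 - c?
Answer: -432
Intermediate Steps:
D(c) = -3 - c (D(c) = -8 + (5 - c) = -3 - c)
(24*(-18))*D(-4) = (24*(-18))*(-3 - 1*(-4)) = -432*(-3 + 4) = -432*1 = -432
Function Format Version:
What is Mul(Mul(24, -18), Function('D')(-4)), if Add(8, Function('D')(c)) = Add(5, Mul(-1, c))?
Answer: -432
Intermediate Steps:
Function('D')(c) = Add(-3, Mul(-1, c)) (Function('D')(c) = Add(-8, Add(5, Mul(-1, c))) = Add(-3, Mul(-1, c)))
Mul(Mul(24, -18), Function('D')(-4)) = Mul(Mul(24, -18), Add(-3, Mul(-1, -4))) = Mul(-432, Add(-3, 4)) = Mul(-432, 1) = -432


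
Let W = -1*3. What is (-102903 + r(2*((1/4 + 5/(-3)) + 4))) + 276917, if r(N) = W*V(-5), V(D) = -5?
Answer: 174029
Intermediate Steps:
W = -3
r(N) = 15 (r(N) = -3*(-5) = 15)
(-102903 + r(2*((1/4 + 5/(-3)) + 4))) + 276917 = (-102903 + 15) + 276917 = -102888 + 276917 = 174029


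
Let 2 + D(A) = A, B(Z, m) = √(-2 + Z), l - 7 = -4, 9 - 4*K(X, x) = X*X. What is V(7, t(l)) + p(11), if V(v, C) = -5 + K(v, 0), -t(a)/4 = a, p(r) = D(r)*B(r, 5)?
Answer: 12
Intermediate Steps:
K(X, x) = 9/4 - X²/4 (K(X, x) = 9/4 - X*X/4 = 9/4 - X²/4)
l = 3 (l = 7 - 4 = 3)
D(A) = -2 + A
p(r) = (-2 + r)^(3/2) (p(r) = (-2 + r)*√(-2 + r) = (-2 + r)^(3/2))
t(a) = -4*a
V(v, C) = -11/4 - v²/4 (V(v, C) = -5 + (9/4 - v²/4) = -11/4 - v²/4)
V(7, t(l)) + p(11) = (-11/4 - ¼*7²) + (-2 + 11)^(3/2) = (-11/4 - ¼*49) + 9^(3/2) = (-11/4 - 49/4) + 27 = -15 + 27 = 12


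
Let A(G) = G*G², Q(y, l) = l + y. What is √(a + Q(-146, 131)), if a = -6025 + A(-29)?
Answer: 21*I*√69 ≈ 174.44*I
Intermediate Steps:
A(G) = G³
a = -30414 (a = -6025 + (-29)³ = -6025 - 24389 = -30414)
√(a + Q(-146, 131)) = √(-30414 + (131 - 146)) = √(-30414 - 15) = √(-30429) = 21*I*√69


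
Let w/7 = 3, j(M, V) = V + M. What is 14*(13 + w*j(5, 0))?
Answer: 1652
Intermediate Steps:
j(M, V) = M + V
w = 21 (w = 7*3 = 21)
14*(13 + w*j(5, 0)) = 14*(13 + 21*(5 + 0)) = 14*(13 + 21*5) = 14*(13 + 105) = 14*118 = 1652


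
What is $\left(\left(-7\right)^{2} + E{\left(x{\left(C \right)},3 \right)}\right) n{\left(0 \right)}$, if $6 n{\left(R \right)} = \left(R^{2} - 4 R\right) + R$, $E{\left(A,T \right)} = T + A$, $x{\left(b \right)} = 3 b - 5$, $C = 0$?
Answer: $0$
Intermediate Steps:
$x{\left(b \right)} = -5 + 3 b$
$E{\left(A,T \right)} = A + T$
$n{\left(R \right)} = - \frac{R}{2} + \frac{R^{2}}{6}$ ($n{\left(R \right)} = \frac{\left(R^{2} - 4 R\right) + R}{6} = \frac{R^{2} - 3 R}{6} = - \frac{R}{2} + \frac{R^{2}}{6}$)
$\left(\left(-7\right)^{2} + E{\left(x{\left(C \right)},3 \right)}\right) n{\left(0 \right)} = \left(\left(-7\right)^{2} + \left(\left(-5 + 3 \cdot 0\right) + 3\right)\right) \frac{1}{6} \cdot 0 \left(-3 + 0\right) = \left(49 + \left(\left(-5 + 0\right) + 3\right)\right) \frac{1}{6} \cdot 0 \left(-3\right) = \left(49 + \left(-5 + 3\right)\right) 0 = \left(49 - 2\right) 0 = 47 \cdot 0 = 0$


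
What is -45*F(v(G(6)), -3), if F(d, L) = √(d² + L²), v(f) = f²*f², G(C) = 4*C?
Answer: -135*√12230590465 ≈ -1.4930e+7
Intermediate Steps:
v(f) = f⁴
F(d, L) = √(L² + d²)
-45*F(v(G(6)), -3) = -45*√((-3)² + ((4*6)⁴)²) = -45*√(9 + (24⁴)²) = -45*√(9 + 331776²) = -45*√(9 + 110075314176) = -135*√12230590465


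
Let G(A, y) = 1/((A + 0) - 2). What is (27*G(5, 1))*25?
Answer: 225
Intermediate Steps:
G(A, y) = 1/(-2 + A) (G(A, y) = 1/(A - 2) = 1/(-2 + A))
(27*G(5, 1))*25 = (27/(-2 + 5))*25 = (27/3)*25 = (27*(⅓))*25 = 9*25 = 225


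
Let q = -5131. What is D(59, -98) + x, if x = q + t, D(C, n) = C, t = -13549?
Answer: -18621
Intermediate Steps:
x = -18680 (x = -5131 - 13549 = -18680)
D(59, -98) + x = 59 - 18680 = -18621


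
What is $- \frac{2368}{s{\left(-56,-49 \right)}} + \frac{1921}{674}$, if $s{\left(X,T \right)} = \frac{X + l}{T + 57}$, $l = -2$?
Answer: $\frac{6439837}{19546} \approx 329.47$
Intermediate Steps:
$s{\left(X,T \right)} = \frac{-2 + X}{57 + T}$ ($s{\left(X,T \right)} = \frac{X - 2}{T + 57} = \frac{-2 + X}{57 + T}$)
$- \frac{2368}{s{\left(-56,-49 \right)}} + \frac{1921}{674} = - \frac{2368}{\frac{1}{57 - 49} \left(-2 - 56\right)} + \frac{1921}{674} = - \frac{2368}{\frac{1}{8} \left(-58\right)} + 1921 \cdot \frac{1}{674} = - \frac{2368}{\frac{1}{8} \left(-58\right)} + \frac{1921}{674} = - \frac{2368}{- \frac{29}{4}} + \frac{1921}{674} = \left(-2368\right) \left(- \frac{4}{29}\right) + \frac{1921}{674} = \frac{9472}{29} + \frac{1921}{674} = \frac{6439837}{19546}$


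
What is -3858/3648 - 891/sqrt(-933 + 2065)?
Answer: -643/608 - 891*sqrt(283)/566 ≈ -27.540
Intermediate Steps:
-3858/3648 - 891/sqrt(-933 + 2065) = -3858*1/3648 - 891*sqrt(283)/566 = -643/608 - 891*sqrt(283)/566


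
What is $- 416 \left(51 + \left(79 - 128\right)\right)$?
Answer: $-832$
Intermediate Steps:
$- 416 \left(51 + \left(79 - 128\right)\right) = - 416 \left(51 - 49\right) = \left(-416\right) 2 = -832$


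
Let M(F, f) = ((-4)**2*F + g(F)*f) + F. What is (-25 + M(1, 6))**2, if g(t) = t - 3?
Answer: 400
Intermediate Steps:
g(t) = -3 + t
M(F, f) = 17*F + f*(-3 + F) (M(F, f) = ((-4)**2*F + (-3 + F)*f) + F = (16*F + f*(-3 + F)) + F = 17*F + f*(-3 + F))
(-25 + M(1, 6))**2 = (-25 + (17*1 + 6*(-3 + 1)))**2 = (-25 + (17 + 6*(-2)))**2 = (-25 + (17 - 12))**2 = (-25 + 5)**2 = (-20)**2 = 400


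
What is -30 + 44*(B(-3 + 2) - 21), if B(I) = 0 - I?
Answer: -910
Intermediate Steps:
B(I) = -I
-30 + 44*(B(-3 + 2) - 21) = -30 + 44*(-(-3 + 2) - 21) = -30 + 44*(-1*(-1) - 21) = -30 + 44*(1 - 21) = -30 + 44*(-20) = -30 - 880 = -910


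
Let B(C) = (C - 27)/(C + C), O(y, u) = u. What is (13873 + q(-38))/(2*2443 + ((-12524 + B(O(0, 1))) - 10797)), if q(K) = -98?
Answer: -13775/18448 ≈ -0.74669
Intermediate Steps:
B(C) = (-27 + C)/(2*C) (B(C) = (-27 + C)/((2*C)) = (-27 + C)*(1/(2*C)) = (-27 + C)/(2*C))
(13873 + q(-38))/(2*2443 + ((-12524 + B(O(0, 1))) - 10797)) = (13873 - 98)/(2*2443 + ((-12524 + (1/2)*(-27 + 1)/1) - 10797)) = 13775/(4886 + ((-12524 + (1/2)*1*(-26)) - 10797)) = 13775/(4886 + ((-12524 - 13) - 10797)) = 13775/(4886 + (-12537 - 10797)) = 13775/(4886 - 23334) = 13775/(-18448) = 13775*(-1/18448) = -13775/18448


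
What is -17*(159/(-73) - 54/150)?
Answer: 78744/1825 ≈ 43.147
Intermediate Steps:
-17*(159/(-73) - 54/150) = -17*(159*(-1/73) - 54*1/150) = -17*(-159/73 - 9/25) = -17*(-4632/1825) = 78744/1825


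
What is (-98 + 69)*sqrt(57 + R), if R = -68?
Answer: -29*I*sqrt(11) ≈ -96.182*I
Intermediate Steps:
(-98 + 69)*sqrt(57 + R) = (-98 + 69)*sqrt(57 - 68) = -29*I*sqrt(11)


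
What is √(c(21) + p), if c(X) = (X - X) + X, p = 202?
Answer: √223 ≈ 14.933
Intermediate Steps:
c(X) = X (c(X) = 0 + X = X)
√(c(21) + p) = √(21 + 202) = √223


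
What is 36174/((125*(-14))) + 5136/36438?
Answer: -109093351/5313875 ≈ -20.530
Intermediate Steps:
36174/((125*(-14))) + 5136/36438 = 36174/(-1750) + 5136*(1/36438) = 36174*(-1/1750) + 856/6073 = -18087/875 + 856/6073 = -109093351/5313875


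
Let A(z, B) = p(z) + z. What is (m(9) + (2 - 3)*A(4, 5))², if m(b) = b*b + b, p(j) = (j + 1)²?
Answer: 3721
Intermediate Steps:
p(j) = (1 + j)²
A(z, B) = z + (1 + z)² (A(z, B) = (1 + z)² + z = z + (1 + z)²)
m(b) = b + b² (m(b) = b² + b = b + b²)
(m(9) + (2 - 3)*A(4, 5))² = (9*(1 + 9) + (2 - 3)*(4 + (1 + 4)²))² = (9*10 - (4 + 5²))² = (90 - (4 + 25))² = (90 - 1*29)² = (90 - 29)² = 61² = 3721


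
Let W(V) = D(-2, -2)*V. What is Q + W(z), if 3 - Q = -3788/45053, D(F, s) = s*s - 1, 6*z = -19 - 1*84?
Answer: -4362565/90106 ≈ -48.416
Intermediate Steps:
z = -103/6 (z = (-19 - 1*84)/6 = (-19 - 84)/6 = (⅙)*(-103) = -103/6 ≈ -17.167)
D(F, s) = -1 + s² (D(F, s) = s² - 1 = -1 + s²)
Q = 138947/45053 (Q = 3 - (-3788)/45053 = 3 - 1*(-3788/45053) = 3 + 3788/45053 = 138947/45053 ≈ 3.0841)
W(V) = 3*V (W(V) = (-1 + (-2)²)*V = (-1 + 4)*V = 3*V)
Q + W(z) = 138947/45053 + 3*(-103/6) = 138947/45053 - 103/2 = -4362565/90106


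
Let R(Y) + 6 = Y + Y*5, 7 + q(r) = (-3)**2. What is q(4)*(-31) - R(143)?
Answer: -914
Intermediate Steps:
q(r) = 2 (q(r) = -7 + (-3)**2 = -7 + 9 = 2)
R(Y) = -6 + 6*Y (R(Y) = -6 + (Y + Y*5) = -6 + (Y + 5*Y) = -6 + 6*Y)
q(4)*(-31) - R(143) = 2*(-31) - (-6 + 6*143) = -62 - (-6 + 858) = -62 - 1*852 = -62 - 852 = -914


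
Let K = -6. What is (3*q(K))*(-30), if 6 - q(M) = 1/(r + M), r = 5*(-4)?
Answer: -7065/13 ≈ -543.46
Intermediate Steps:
r = -20
q(M) = 6 - 1/(-20 + M)
(3*q(K))*(-30) = (3*((-121 + 6*(-6))/(-20 - 6)))*(-30) = (3*((-121 - 36)/(-26)))*(-30) = (3*(-1/26*(-157)))*(-30) = (3*(157/26))*(-30) = (471/26)*(-30) = -7065/13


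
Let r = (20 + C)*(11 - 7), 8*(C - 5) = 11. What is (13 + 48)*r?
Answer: 12871/2 ≈ 6435.5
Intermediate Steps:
C = 51/8 (C = 5 + (⅛)*11 = 5 + 11/8 = 51/8 ≈ 6.3750)
r = 211/2 (r = (20 + 51/8)*(11 - 7) = (211/8)*4 = 211/2 ≈ 105.50)
(13 + 48)*r = (13 + 48)*(211/2) = 61*(211/2) = 12871/2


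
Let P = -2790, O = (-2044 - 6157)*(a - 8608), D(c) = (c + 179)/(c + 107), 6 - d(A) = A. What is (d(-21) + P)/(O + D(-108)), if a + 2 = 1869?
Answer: -2763/55282870 ≈ -4.9979e-5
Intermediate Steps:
a = 1867 (a = -2 + 1869 = 1867)
d(A) = 6 - A
D(c) = (179 + c)/(107 + c)
O = 55282941 (O = (-2044 - 6157)*(1867 - 8608) = -8201*(-6741) = 55282941)
(d(-21) + P)/(O + D(-108)) = ((6 - 1*(-21)) - 2790)/(55282941 + (179 - 108)/(107 - 108)) = ((6 + 21) - 2790)/(55282941 + 71/(-1)) = (27 - 2790)/(55282941 - 1*71) = -2763/(55282941 - 71) = -2763/55282870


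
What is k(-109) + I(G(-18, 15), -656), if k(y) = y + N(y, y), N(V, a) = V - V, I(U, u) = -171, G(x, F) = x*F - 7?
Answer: -280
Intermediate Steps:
G(x, F) = -7 + F*x (G(x, F) = F*x - 7 = -7 + F*x)
N(V, a) = 0
k(y) = y (k(y) = y + 0 = y)
k(-109) + I(G(-18, 15), -656) = -109 - 171 = -280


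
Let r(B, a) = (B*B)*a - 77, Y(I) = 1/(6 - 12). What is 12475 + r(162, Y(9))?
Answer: 8024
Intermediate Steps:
Y(I) = -⅙ (Y(I) = 1/(-6) = -⅙)
r(B, a) = -77 + a*B² (r(B, a) = B²*a - 77 = a*B² - 77 = -77 + a*B²)
12475 + r(162, Y(9)) = 12475 + (-77 - ⅙*162²) = 12475 + (-77 - ⅙*26244) = 12475 + (-77 - 4374) = 12475 - 4451 = 8024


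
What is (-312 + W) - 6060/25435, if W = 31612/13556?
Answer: -5342735923/17239843 ≈ -309.91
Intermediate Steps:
W = 7903/3389 (W = 31612*(1/13556) = 7903/3389 ≈ 2.3320)
(-312 + W) - 6060/25435 = (-312 + 7903/3389) - 6060/25435 = -1049465/3389 - 6060*1/25435 = -1049465/3389 - 1212/5087 = -5342735923/17239843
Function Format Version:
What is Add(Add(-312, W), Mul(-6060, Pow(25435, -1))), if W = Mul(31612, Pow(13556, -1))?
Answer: Rational(-5342735923, 17239843) ≈ -309.91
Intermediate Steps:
W = Rational(7903, 3389) (W = Mul(31612, Rational(1, 13556)) = Rational(7903, 3389) ≈ 2.3320)
Add(Add(-312, W), Mul(-6060, Pow(25435, -1))) = Add(Add(-312, Rational(7903, 3389)), Mul(-6060, Pow(25435, -1))) = Add(Rational(-1049465, 3389), Mul(-6060, Rational(1, 25435))) = Add(Rational(-1049465, 3389), Rational(-1212, 5087)) = Rational(-5342735923, 17239843)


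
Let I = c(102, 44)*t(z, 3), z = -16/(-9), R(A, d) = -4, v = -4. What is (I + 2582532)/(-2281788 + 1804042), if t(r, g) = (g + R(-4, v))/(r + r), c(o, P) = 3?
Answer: -82640997/15287872 ≈ -5.4057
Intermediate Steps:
z = 16/9 (z = -16*(-⅑) = 16/9 ≈ 1.7778)
t(r, g) = (-4 + g)/(2*r) (t(r, g) = (g - 4)/(r + r) = (-4 + g)/((2*r)) = (-4 + g)*(1/(2*r)) = (-4 + g)/(2*r))
I = -27/32 (I = 3*((-4 + 3)/(2*(16/9))) = 3*((½)*(9/16)*(-1)) = 3*(-9/32) = -27/32 ≈ -0.84375)
(I + 2582532)/(-2281788 + 1804042) = (-27/32 + 2582532)/(-2281788 + 1804042) = (82640997/32)/(-477746) = (82640997/32)*(-1/477746) = -82640997/15287872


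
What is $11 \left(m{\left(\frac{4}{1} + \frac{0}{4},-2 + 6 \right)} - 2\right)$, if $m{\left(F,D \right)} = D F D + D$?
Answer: $726$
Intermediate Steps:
$m{\left(F,D \right)} = D + F D^{2}$ ($m{\left(F,D \right)} = F D^{2} + D = D + F D^{2}$)
$11 \left(m{\left(\frac{4}{1} + \frac{0}{4},-2 + 6 \right)} - 2\right) = 11 \left(\left(-2 + 6\right) \left(1 + \left(-2 + 6\right) \left(\frac{4}{1} + \frac{0}{4}\right)\right) - 2\right) = 11 \left(4 \left(1 + 4 \left(4 \cdot 1 + 0 \cdot \frac{1}{4}\right)\right) - 2\right) = 11 \left(4 \left(1 + 4 \left(4 + 0\right)\right) - 2\right) = 11 \left(4 \left(1 + 4 \cdot 4\right) - 2\right) = 11 \left(4 \left(1 + 16\right) - 2\right) = 11 \left(4 \cdot 17 - 2\right) = 11 \left(68 - 2\right) = 11 \cdot 66 = 726$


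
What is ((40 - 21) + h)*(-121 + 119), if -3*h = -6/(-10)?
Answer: -188/5 ≈ -37.600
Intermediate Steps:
h = -1/5 (h = -(-2)/(-10) = -(-2)*(-1)/10 = -1/3*3/5 = -1/5 ≈ -0.20000)
((40 - 21) + h)*(-121 + 119) = ((40 - 21) - 1/5)*(-121 + 119) = (19 - 1/5)*(-2) = (94/5)*(-2) = -188/5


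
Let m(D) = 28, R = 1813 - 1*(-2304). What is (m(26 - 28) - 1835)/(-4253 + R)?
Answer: 1807/136 ≈ 13.287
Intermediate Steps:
R = 4117 (R = 1813 + 2304 = 4117)
(m(26 - 28) - 1835)/(-4253 + R) = (28 - 1835)/(-4253 + 4117) = -1807/(-136) = -1807*(-1/136) = 1807/136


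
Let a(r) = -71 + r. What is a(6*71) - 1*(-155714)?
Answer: 156069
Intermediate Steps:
a(6*71) - 1*(-155714) = (-71 + 6*71) - 1*(-155714) = (-71 + 426) + 155714 = 355 + 155714 = 156069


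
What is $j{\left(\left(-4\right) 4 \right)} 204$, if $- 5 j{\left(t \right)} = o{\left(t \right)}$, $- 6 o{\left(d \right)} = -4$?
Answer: $- \frac{136}{5} \approx -27.2$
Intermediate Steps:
$o{\left(d \right)} = \frac{2}{3}$ ($o{\left(d \right)} = \left(- \frac{1}{6}\right) \left(-4\right) = \frac{2}{3}$)
$j{\left(t \right)} = - \frac{2}{15}$ ($j{\left(t \right)} = \left(- \frac{1}{5}\right) \frac{2}{3} = - \frac{2}{15}$)
$j{\left(\left(-4\right) 4 \right)} 204 = \left(- \frac{2}{15}\right) 204 = - \frac{136}{5}$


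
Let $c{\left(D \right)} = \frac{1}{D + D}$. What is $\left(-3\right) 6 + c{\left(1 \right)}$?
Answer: $- \frac{35}{2} \approx -17.5$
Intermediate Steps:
$c{\left(D \right)} = \frac{1}{2 D}$
$\left(-3\right) 6 + c{\left(1 \right)} = \left(-3\right) 6 + \frac{1}{2 \cdot 1} = -18 + \frac{1}{2} \cdot 1 = -18 + \frac{1}{2} = - \frac{35}{2}$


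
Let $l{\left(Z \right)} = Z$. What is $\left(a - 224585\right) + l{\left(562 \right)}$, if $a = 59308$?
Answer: $-164715$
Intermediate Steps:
$\left(a - 224585\right) + l{\left(562 \right)} = \left(59308 - 224585\right) + 562 = -165277 + 562 = -164715$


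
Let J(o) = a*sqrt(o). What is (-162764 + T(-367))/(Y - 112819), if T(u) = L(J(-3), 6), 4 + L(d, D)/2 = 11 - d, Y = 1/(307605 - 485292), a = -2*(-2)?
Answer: 14459279625/10023234827 + 710748*I*sqrt(3)/10023234827 ≈ 1.4426 + 0.00012282*I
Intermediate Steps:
a = 4
J(o) = 4*sqrt(o)
Y = -1/177687 (Y = 1/(-177687) = -1/177687 ≈ -5.6279e-6)
L(d, D) = 14 - 2*d (L(d, D) = -8 + 2*(11 - d) = -8 + (22 - 2*d) = 14 - 2*d)
T(u) = 14 - 8*I*sqrt(3) (T(u) = 14 - 8*sqrt(-3) = 14 - 8*I*sqrt(3))
(-162764 + T(-367))/(Y - 112819) = (-162764 + (14 - 8*I*sqrt(3)))/(-1/177687 - 112819) = (-162750 - 8*I*sqrt(3))/(-20046469654/177687) = (-162750 - 8*I*sqrt(3))*(-177687/20046469654) = 14459279625/10023234827 + 710748*I*sqrt(3)/10023234827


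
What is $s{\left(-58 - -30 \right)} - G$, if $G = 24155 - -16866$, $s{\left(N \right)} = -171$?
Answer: $-41192$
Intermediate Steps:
$G = 41021$ ($G = 24155 + 16866 = 41021$)
$s{\left(-58 - -30 \right)} - G = -171 - 41021 = -41192$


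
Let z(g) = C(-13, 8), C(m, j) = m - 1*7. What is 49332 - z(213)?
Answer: 49352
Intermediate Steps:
C(m, j) = -7 + m (C(m, j) = m - 7 = -7 + m)
z(g) = -20 (z(g) = -7 - 13 = -20)
49332 - z(213) = 49332 - 1*(-20) = 49332 + 20 = 49352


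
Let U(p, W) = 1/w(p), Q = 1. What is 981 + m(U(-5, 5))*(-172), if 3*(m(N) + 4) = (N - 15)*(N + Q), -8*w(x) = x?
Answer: 274987/75 ≈ 3666.5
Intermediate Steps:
w(x) = -x/8
U(p, W) = -8/p (U(p, W) = 1/(-p/8) = -8/p)
m(N) = -4 + (1 + N)*(-15 + N)/3 (m(N) = -4 + ((N - 15)*(N + 1))/3 = -4 + ((-15 + N)*(1 + N))/3 = -4 + ((1 + N)*(-15 + N))/3 = -4 + (1 + N)*(-15 + N)/3)
981 + m(U(-5, 5))*(-172) = 981 + (-9 - (-112)/(3*(-5)) + (-8/(-5))²/3)*(-172) = 981 + (-9 - (-112)*(-1)/(3*5) + (-8*(-⅕))²/3)*(-172) = 981 + (-9 - 14/3*8/5 + (8/5)²/3)*(-172) = 981 + (-9 - 112/15 + (⅓)*(64/25))*(-172) = 981 + (-9 - 112/15 + 64/75)*(-172) = 981 - 1171/75*(-172) = 981 + 201412/75 = 274987/75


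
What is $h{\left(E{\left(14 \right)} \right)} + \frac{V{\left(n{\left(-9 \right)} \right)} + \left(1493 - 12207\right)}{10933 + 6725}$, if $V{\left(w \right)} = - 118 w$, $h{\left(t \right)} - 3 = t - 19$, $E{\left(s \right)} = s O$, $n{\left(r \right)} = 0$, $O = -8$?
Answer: $- \frac{1135469}{8829} \approx -128.61$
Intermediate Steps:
$E{\left(s \right)} = - 8 s$ ($E{\left(s \right)} = s \left(-8\right) = - 8 s$)
$h{\left(t \right)} = -16 + t$ ($h{\left(t \right)} = 3 + \left(t - 19\right) = 3 + \left(-19 + t\right) = -16 + t$)
$h{\left(E{\left(14 \right)} \right)} + \frac{V{\left(n{\left(-9 \right)} \right)} + \left(1493 - 12207\right)}{10933 + 6725} = \left(-16 - 112\right) + \frac{\left(-118\right) 0 + \left(1493 - 12207\right)}{10933 + 6725} = \left(-16 - 112\right) + \frac{0 - 10714}{17658} = -128 - \frac{5357}{8829} = - \frac{1135469}{8829}$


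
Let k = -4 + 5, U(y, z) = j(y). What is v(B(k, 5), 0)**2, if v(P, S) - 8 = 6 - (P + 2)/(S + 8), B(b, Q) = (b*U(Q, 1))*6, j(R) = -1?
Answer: 841/4 ≈ 210.25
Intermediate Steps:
U(y, z) = -1
k = 1
B(b, Q) = -6*b (B(b, Q) = (b*(-1))*6 = -b*6 = -6*b)
v(P, S) = 14 - (2 + P)/(8 + S) (v(P, S) = 8 + (6 - (P + 2)/(S + 8)) = 8 + (6 - (2 + P)/(8 + S)) = 14 - (2 + P)/(8 + S))
v(B(k, 5), 0)**2 = ((110 - (-6) + 14*0)/(8 + 0))**2 = ((110 - 1*(-6) + 0)/8)**2 = ((110 + 6 + 0)/8)**2 = ((1/8)*116)**2 = (29/2)**2 = 841/4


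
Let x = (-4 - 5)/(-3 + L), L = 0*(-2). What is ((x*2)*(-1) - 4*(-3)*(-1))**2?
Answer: 324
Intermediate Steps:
L = 0
x = 3 (x = (-4 - 5)/(-3 + 0) = -9/(-3) = -9*(-1/3) = 3)
((x*2)*(-1) - 4*(-3)*(-1))**2 = ((3*2)*(-1) - 4*(-3)*(-1))**2 = (6*(-1) + 12*(-1))**2 = (-6 - 12)**2 = (-18)**2 = 324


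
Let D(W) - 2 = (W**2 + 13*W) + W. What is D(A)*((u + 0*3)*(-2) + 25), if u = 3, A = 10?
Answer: 4598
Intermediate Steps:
D(W) = 2 + W**2 + 14*W (D(W) = 2 + ((W**2 + 13*W) + W) = 2 + (W**2 + 14*W) = 2 + W**2 + 14*W)
D(A)*((u + 0*3)*(-2) + 25) = (2 + 10**2 + 14*10)*((3 + 0*3)*(-2) + 25) = (2 + 100 + 140)*((3 + 0)*(-2) + 25) = 242*(3*(-2) + 25) = 242*(-6 + 25) = 242*19 = 4598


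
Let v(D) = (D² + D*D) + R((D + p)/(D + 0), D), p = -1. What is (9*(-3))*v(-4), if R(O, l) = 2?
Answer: -918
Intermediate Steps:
v(D) = 2 + 2*D² (v(D) = (D² + D*D) + 2 = (D² + D²) + 2 = 2*D² + 2 = 2 + 2*D²)
(9*(-3))*v(-4) = (9*(-3))*(2 + 2*(-4)²) = -27*(2 + 2*16) = -27*(2 + 32) = -27*34 = -918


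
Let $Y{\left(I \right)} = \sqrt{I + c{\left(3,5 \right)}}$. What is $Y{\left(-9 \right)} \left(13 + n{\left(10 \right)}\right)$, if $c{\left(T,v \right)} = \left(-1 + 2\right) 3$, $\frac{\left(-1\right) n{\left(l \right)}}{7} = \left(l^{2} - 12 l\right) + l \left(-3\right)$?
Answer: $363 i \sqrt{6} \approx 889.17 i$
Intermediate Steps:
$n{\left(l \right)} = - 7 l^{2} + 105 l$ ($n{\left(l \right)} = - 7 \left(\left(l^{2} - 12 l\right) + l \left(-3\right)\right) = - 7 \left(\left(l^{2} - 12 l\right) - 3 l\right) = - 7 \left(l^{2} - 15 l\right) = - 7 l^{2} + 105 l$)
$c{\left(T,v \right)} = 3$ ($c{\left(T,v \right)} = 1 \cdot 3 = 3$)
$Y{\left(I \right)} = \sqrt{3 + I}$ ($Y{\left(I \right)} = \sqrt{I + 3} = \sqrt{3 + I}$)
$Y{\left(-9 \right)} \left(13 + n{\left(10 \right)}\right) = \sqrt{3 - 9} \left(13 + 7 \cdot 10 \left(15 - 10\right)\right) = \sqrt{-6} \left(13 + 7 \cdot 10 \left(15 - 10\right)\right) = i \sqrt{6} \left(13 + 7 \cdot 10 \cdot 5\right) = i \sqrt{6} \left(13 + 350\right) = i \sqrt{6} \cdot 363 = 363 i \sqrt{6}$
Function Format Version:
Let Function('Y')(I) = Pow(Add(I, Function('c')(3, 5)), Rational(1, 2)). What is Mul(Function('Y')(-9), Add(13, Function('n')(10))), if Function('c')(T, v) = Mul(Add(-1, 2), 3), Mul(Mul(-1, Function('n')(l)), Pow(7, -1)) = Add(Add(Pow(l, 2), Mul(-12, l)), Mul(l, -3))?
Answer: Mul(363, I, Pow(6, Rational(1, 2))) ≈ Mul(889.17, I)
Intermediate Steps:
Function('n')(l) = Add(Mul(-7, Pow(l, 2)), Mul(105, l)) (Function('n')(l) = Mul(-7, Add(Add(Pow(l, 2), Mul(-12, l)), Mul(l, -3))) = Mul(-7, Add(Add(Pow(l, 2), Mul(-12, l)), Mul(-3, l))) = Mul(-7, Add(Pow(l, 2), Mul(-15, l))) = Add(Mul(-7, Pow(l, 2)), Mul(105, l)))
Function('c')(T, v) = 3 (Function('c')(T, v) = Mul(1, 3) = 3)
Function('Y')(I) = Pow(Add(3, I), Rational(1, 2)) (Function('Y')(I) = Pow(Add(I, 3), Rational(1, 2)) = Pow(Add(3, I), Rational(1, 2)))
Mul(Function('Y')(-9), Add(13, Function('n')(10))) = Mul(Pow(Add(3, -9), Rational(1, 2)), Add(13, Mul(7, 10, Add(15, Mul(-1, 10))))) = Mul(Pow(-6, Rational(1, 2)), Add(13, Mul(7, 10, Add(15, -10)))) = Mul(Mul(I, Pow(6, Rational(1, 2))), Add(13, Mul(7, 10, 5))) = Mul(Mul(I, Pow(6, Rational(1, 2))), Add(13, 350)) = Mul(Mul(I, Pow(6, Rational(1, 2))), 363) = Mul(363, I, Pow(6, Rational(1, 2)))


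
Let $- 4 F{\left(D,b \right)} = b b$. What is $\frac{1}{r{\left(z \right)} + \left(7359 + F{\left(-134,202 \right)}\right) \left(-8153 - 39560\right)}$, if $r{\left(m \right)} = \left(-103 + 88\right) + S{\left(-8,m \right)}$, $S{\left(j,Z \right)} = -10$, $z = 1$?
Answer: $\frac{1}{135600321} \approx 7.3746 \cdot 10^{-9}$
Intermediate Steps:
$F{\left(D,b \right)} = - \frac{b^{2}}{4}$ ($F{\left(D,b \right)} = - \frac{b b}{4} = - \frac{b^{2}}{4}$)
$r{\left(m \right)} = -25$ ($r{\left(m \right)} = \left(-103 + 88\right) - 10 = -15 - 10 = -25$)
$\frac{1}{r{\left(z \right)} + \left(7359 + F{\left(-134,202 \right)}\right) \left(-8153 - 39560\right)} = \frac{1}{-25 + \left(7359 - \frac{202^{2}}{4}\right) \left(-8153 - 39560\right)} = \frac{1}{-25 + \left(7359 - 10201\right) \left(-47713\right)} = \frac{1}{-25 - -135600346} = \frac{1}{-25 + 135600346} = \frac{1}{135600321}$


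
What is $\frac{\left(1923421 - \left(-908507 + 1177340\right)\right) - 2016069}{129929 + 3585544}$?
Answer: $- \frac{361481}{3715473} \approx -0.097291$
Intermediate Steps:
$\frac{\left(1923421 - \left(-908507 + 1177340\right)\right) - 2016069}{129929 + 3585544} = \frac{\left(1923421 - 268833\right) - 2016069}{3715473} = \left(\left(1923421 - 268833\right) - 2016069\right) \frac{1}{3715473} = \left(1654588 - 2016069\right) \frac{1}{3715473} = \left(-361481\right) \frac{1}{3715473} = - \frac{361481}{3715473}$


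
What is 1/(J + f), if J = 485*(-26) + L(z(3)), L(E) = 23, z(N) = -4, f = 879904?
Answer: 1/867317 ≈ 1.1530e-6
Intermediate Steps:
J = -12587 (J = 485*(-26) + 23 = -12610 + 23 = -12587)
1/(J + f) = 1/(-12587 + 879904) = 1/867317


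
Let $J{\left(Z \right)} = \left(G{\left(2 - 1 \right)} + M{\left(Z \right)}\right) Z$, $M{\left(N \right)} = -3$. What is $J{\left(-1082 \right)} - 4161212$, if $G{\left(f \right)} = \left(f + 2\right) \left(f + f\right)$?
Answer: $-4164458$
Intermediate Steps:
$G{\left(f \right)} = 2 f \left(2 + f\right)$ ($G{\left(f \right)} = \left(2 + f\right) 2 f = 2 f \left(2 + f\right)$)
$J{\left(Z \right)} = 3 Z$ ($J{\left(Z \right)} = \left(2 \left(2 - 1\right) \left(2 + \left(2 - 1\right)\right) - 3\right) Z = \left(2 \cdot 1 \left(2 + 1\right) - 3\right) Z = \left(2 \cdot 1 \cdot 3 - 3\right) Z = \left(6 - 3\right) Z = 3 Z$)
$J{\left(-1082 \right)} - 4161212 = 3 \left(-1082\right) - 4161212 = -3246 - 4161212 = -4164458$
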